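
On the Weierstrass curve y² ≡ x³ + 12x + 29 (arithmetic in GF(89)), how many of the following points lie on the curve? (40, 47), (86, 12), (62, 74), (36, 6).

(40, 47): 47² ≡ 73, rhs ≡ 73 → on.
(86, 12): 12² ≡ 55, rhs ≡ 55 → on.
(62, 74): 74² ≡ 47, rhs ≡ 47 → on.
(36, 6): 6² ≡ 36, rhs ≡ 36 → on.

4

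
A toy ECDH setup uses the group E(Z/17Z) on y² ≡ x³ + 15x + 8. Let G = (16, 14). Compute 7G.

(14, 15)

Double-and-add on 7 = (111)₂. Start with G = (16, 14) for the leading 1-bit.
double: tangent at (16, 14): λ = (3·16² + 15)/(2·14) ≡ 1/11. 11⁻¹ ≡ 14 (mod 17) since 11·14 = 154 ≡ 1, so λ ≡ 1·14 ≡ 14.
  x = λ² - 16 - 16 = 196 - 32 ≡ 11; y = λ·(16 - 11) - 14 ≡ 5. → (11, 5)
add G: (11, 5) + (16, 14). λ = (14 - 5)/(16 - 11) ≡ 9/5 mod 17. 5⁻¹ ≡ 7 (mod 17) since 5·7 = 35 ≡ 1, so λ ≡ 12.
  x = λ² - 11 - 16 = 144 - 27 ≡ 15; y = λ·(11 - 15) - 5 ≡ 15. → (15, 15)
double: tangent at (15, 15): λ = (3·15² + 15)/(2·15) ≡ 10/13. 13⁻¹ ≡ 4 (mod 17), so λ ≡ 10·4 ≡ 6.
  x = λ² - 15 - 15 = 36 - 30 ≡ 6; y = λ·(15 - 6) - 15 ≡ 5. → (6, 5)
add G: (6, 5) + (16, 14). λ = (14 - 5)/(16 - 6) ≡ 9/10 mod 17. 10⁻¹ ≡ 12 (mod 17), so λ ≡ 6.
  x = λ² - 6 - 16 = 36 - 22 ≡ 14; y = λ·(6 - 14) - 5 ≡ 15. → (14, 15)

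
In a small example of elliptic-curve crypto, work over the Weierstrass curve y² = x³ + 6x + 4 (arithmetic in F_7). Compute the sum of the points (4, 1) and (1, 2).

(4, 1) + (1, 2). λ = (2 - 1)/(1 - 4) ≡ 1/4 mod 7. 4⁻¹ ≡ 2 (mod 7), so λ ≡ 2.
  x = λ² - 4 - 1 = 4 - 5 ≡ 6; y = λ·(4 - 6) - 1 ≡ 2. → (6, 2)

(6, 2)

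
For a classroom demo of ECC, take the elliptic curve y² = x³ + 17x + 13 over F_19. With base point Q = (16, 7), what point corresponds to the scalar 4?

Double-and-add on 4 = (100)₂. Start with Q = (16, 7) for the leading 1-bit.
double: tangent at (16, 7): λ = (3·16² + 17)/(2·7) ≡ 6/14. 14⁻¹ ≡ 15 (mod 19) since 14·15 = 210 ≡ 1, so λ ≡ 6·15 ≡ 14.
  x = λ² - 16 - 16 = 196 - 32 ≡ 12; y = λ·(16 - 12) - 7 ≡ 11. → (12, 11)
double: tangent at (12, 11): λ = (3·12² + 17)/(2·11) ≡ 12/3. 3⁻¹ ≡ 13 (mod 19) since 3·13 = 39 ≡ 1, so λ ≡ 12·13 ≡ 4.
  x = λ² - 12 - 12 = 16 - 24 ≡ 11; y = λ·(12 - 11) - 11 ≡ 12. → (11, 12)

(11, 12)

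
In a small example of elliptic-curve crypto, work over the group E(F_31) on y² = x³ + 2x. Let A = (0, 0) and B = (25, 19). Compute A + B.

(0, 0) + (25, 19). λ = (19 - 0)/(25 - 0) ≡ 19/25 mod 31. 25⁻¹ ≡ 5 (mod 31), so λ ≡ 2.
  x = λ² - 0 - 25 = 4 - 25 ≡ 10; y = λ·(0 - 10) - 0 ≡ 11. → (10, 11)

(10, 11)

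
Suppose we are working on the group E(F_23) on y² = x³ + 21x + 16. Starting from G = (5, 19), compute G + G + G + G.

Double-and-add on 4 = (100)₂. Start with G = (5, 19) for the leading 1-bit.
double: tangent at (5, 19): λ = (3·5² + 21)/(2·19) ≡ 4/15. 15⁻¹ ≡ 20 (mod 23) since 15·20 = 300 ≡ 1, so λ ≡ 4·20 ≡ 11.
  x = λ² - 5 - 5 = 121 - 10 ≡ 19; y = λ·(5 - 19) - 19 ≡ 11. → (19, 11)
double: tangent at (19, 11): λ = (3·19² + 21)/(2·11) ≡ 0/22. 22⁻¹ ≡ 22 (mod 23), so λ ≡ 0·22 ≡ 0.
  x = λ² - 19 - 19 = 0 - 38 ≡ 8; y = λ·(19 - 8) - 11 ≡ 12. → (8, 12)

(8, 12)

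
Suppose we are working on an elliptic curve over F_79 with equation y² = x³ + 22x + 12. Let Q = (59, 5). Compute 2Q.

(45, 31)

tangent at (59, 5): λ = (3·59² + 22)/(2·5) ≡ 37/10. 10⁻¹ ≡ 8 (mod 79) since 10·8 = 80 ≡ 1, so λ ≡ 37·8 ≡ 59.
  x = λ² - 59 - 59 = 3481 - 118 ≡ 45; y = λ·(59 - 45) - 5 ≡ 31. → (45, 31)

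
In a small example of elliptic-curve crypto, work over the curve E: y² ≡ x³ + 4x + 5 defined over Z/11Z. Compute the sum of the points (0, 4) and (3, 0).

(0, 4) + (3, 0). λ = (0 - 4)/(3 - 0) ≡ 7/3 mod 11. 3⁻¹ ≡ 4 (mod 11), so λ ≡ 6.
  x = λ² - 0 - 3 = 36 - 3 ≡ 0; y = λ·(0 - 0) - 4 ≡ 7. → (0, 7)

(0, 7)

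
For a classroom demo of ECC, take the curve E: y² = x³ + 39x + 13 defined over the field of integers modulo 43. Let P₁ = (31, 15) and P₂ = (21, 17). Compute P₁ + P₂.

(22, 9)

(31, 15) + (21, 17). λ = (17 - 15)/(21 - 31) ≡ 2/33 mod 43. 33⁻¹ ≡ 30 (mod 43), so λ ≡ 17.
  x = λ² - 31 - 21 = 289 - 52 ≡ 22; y = λ·(31 - 22) - 15 ≡ 9. → (22, 9)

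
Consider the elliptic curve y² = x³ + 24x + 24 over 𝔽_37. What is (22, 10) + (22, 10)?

tangent at (22, 10): λ = (3·22² + 24)/(2·10) ≡ 33/20. 20⁻¹ ≡ 13 (mod 37), so λ ≡ 33·13 ≡ 22.
  x = λ² - 22 - 22 = 484 - 44 ≡ 33; y = λ·(22 - 33) - 10 ≡ 7. → (33, 7)

(33, 7)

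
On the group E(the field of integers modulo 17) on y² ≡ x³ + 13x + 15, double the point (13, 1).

tangent at (13, 1): λ = (3·13² + 13)/(2·1) ≡ 10/2. 2⁻¹ ≡ 9 (mod 17), so λ ≡ 10·9 ≡ 5.
  x = λ² - 13 - 13 = 25 - 26 ≡ 16; y = λ·(13 - 16) - 1 ≡ 1. → (16, 1)

(16, 1)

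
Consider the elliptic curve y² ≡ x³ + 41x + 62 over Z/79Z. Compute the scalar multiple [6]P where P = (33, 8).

Repeated addition: build up to 6P.
2P: tangent at (33, 8): λ = (3·33² + 41)/(2·8) ≡ 69/16. 16⁻¹ ≡ 5 (mod 79) since 16·5 = 80 ≡ 1, so λ ≡ 69·5 ≡ 29.
  x = λ² - 33 - 33 = 841 - 66 ≡ 64; y = λ·(33 - 64) - 8 ≡ 41. → (64, 41)
3P: (64, 41) + (33, 8). λ = (8 - 41)/(33 - 64) ≡ 46/48 mod 79. 48⁻¹ ≡ 28 (mod 79) since 48·28 = 1344 ≡ 1, so λ ≡ 24.
  x = λ² - 64 - 33 = 576 - 97 ≡ 5; y = λ·(64 - 5) - 41 ≡ 32. → (5, 32)
4P: (5, 32) + (33, 8). λ = (8 - 32)/(33 - 5) ≡ 55/28 mod 79. 28⁻¹ ≡ 48 (mod 79) since 28·48 = 1344 ≡ 1, so λ ≡ 33.
  x = λ² - 5 - 33 = 1089 - 38 ≡ 24; y = λ·(5 - 24) - 32 ≡ 52. → (24, 52)
5P: (24, 52) + (33, 8). λ = (8 - 52)/(33 - 24) ≡ 35/9 mod 79. 9⁻¹ ≡ 44 (mod 79) since 9·44 = 396 ≡ 1, so λ ≡ 39.
  x = λ² - 24 - 33 = 1521 - 57 ≡ 42; y = λ·(24 - 42) - 52 ≡ 36. → (42, 36)
6P: (42, 36) + (33, 8). λ = (8 - 36)/(33 - 42) ≡ 51/70 mod 79. 70⁻¹ ≡ 35 (mod 79), so λ ≡ 47.
  x = λ² - 42 - 33 = 2209 - 75 ≡ 1; y = λ·(42 - 1) - 36 ≡ 74. → (1, 74)

(1, 74)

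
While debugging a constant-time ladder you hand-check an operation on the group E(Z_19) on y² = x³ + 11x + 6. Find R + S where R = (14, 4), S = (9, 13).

(0, 5)

(14, 4) + (9, 13). λ = (13 - 4)/(9 - 14) ≡ 9/14 mod 19. 14⁻¹ ≡ 15 (mod 19) since 14·15 = 210 ≡ 1, so λ ≡ 2.
  x = λ² - 14 - 9 = 4 - 23 ≡ 0; y = λ·(14 - 0) - 4 ≡ 5. → (0, 5)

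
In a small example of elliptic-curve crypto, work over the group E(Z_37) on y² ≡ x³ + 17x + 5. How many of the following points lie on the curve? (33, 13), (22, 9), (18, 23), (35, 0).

2

(33, 13): 13² ≡ 21, rhs ≡ 21 → on.
(22, 9): 9² ≡ 7, rhs ≡ 1 → off.
(18, 23): 23² ≡ 11, rhs ≡ 1 → off.
(35, 0): 0² ≡ 0, rhs ≡ 0 → on.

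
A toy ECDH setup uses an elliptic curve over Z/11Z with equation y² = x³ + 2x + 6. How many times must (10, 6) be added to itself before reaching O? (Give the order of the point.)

2P: tangent at (10, 6): λ = (3·10² + 2)/(2·6) ≡ 5/1. 1⁻¹ ≡ 1 (mod 11), so λ ≡ 5·1 ≡ 5.
  x = λ² - 10 - 10 = 25 - 20 ≡ 5; y = λ·(10 - 5) - 6 ≡ 8. → (5, 8)
3P: (5, 8) + (10, 6). λ = (6 - 8)/(10 - 5) ≡ 9/5 mod 11. 5⁻¹ ≡ 9 (mod 11), so λ ≡ 4.
  x = λ² - 5 - 10 = 16 - 15 ≡ 1; y = λ·(5 - 1) - 8 ≡ 8. → (1, 8)
4P: (1, 8) + (10, 6). λ = (6 - 8)/(10 - 1) ≡ 9/9 mod 11. 9⁻¹ ≡ 5 (mod 11), so λ ≡ 1.
  x = λ² - 1 - 10 = 1 - 11 ≡ 1; y = λ·(1 - 1) - 8 ≡ 3. → (1, 3)
5P: (1, 3) + (10, 6). λ = (6 - 3)/(10 - 1) ≡ 3/9 mod 11. 9⁻¹ ≡ 5 (mod 11) since 9·5 = 45 ≡ 1, so λ ≡ 4.
  x = λ² - 1 - 10 = 16 - 11 ≡ 5; y = λ·(1 - 5) - 3 ≡ 3. → (5, 3)
6P: (5, 3) + (10, 6). λ = (6 - 3)/(10 - 5) ≡ 3/5 mod 11. 5⁻¹ ≡ 9 (mod 11) since 5·9 = 45 ≡ 1, so λ ≡ 5.
  x = λ² - 5 - 10 = 25 - 15 ≡ 10; y = λ·(5 - 10) - 3 ≡ 5. → (10, 5)
7P: (10, 5) + (10, 6): same x and y₁ ≡ -y₂, so the sum is O.
7P = O, so the order is 7.

7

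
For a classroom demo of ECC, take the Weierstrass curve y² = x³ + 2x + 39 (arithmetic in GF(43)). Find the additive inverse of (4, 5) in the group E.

-(4, 5) = (4, -5 mod 43) = (4, 38).

(4, 38)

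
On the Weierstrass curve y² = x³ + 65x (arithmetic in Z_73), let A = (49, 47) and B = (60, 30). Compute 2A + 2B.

(9, 0)

First 2A:
Repeated addition: build up to 2A.
2A: tangent at (49, 47): λ = (3·49² + 65)/(2·47) ≡ 41/21. 21⁻¹ ≡ 7 (mod 73), so λ ≡ 41·7 ≡ 68.
  x = λ² - 49 - 49 = 4624 - 98 ≡ 0; y = λ·(49 - 0) - 47 ≡ 0. → (0, 0)
2A = (0, 0).
Next 2B:
Repeated addition: build up to 2B.
2B: tangent at (60, 30): λ = (3·60² + 65)/(2·30) ≡ 61/60. 60⁻¹ ≡ 28 (mod 73) since 60·28 = 1680 ≡ 1, so λ ≡ 61·28 ≡ 29.
  x = λ² - 60 - 60 = 841 - 120 ≡ 64; y = λ·(60 - 64) - 30 ≡ 0. → (64, 0)
2B = (64, 0).
Finally 2A + 2B:
(0, 0) + (64, 0). λ = (0 - 0)/(64 - 0) ≡ 0/64 mod 73. 64⁻¹ ≡ 8 (mod 73) since 64·8 = 512 ≡ 1, so λ ≡ 0.
  x = λ² - 0 - 64 = 0 - 64 ≡ 9; y = λ·(0 - 9) - 0 ≡ 0. → (9, 0)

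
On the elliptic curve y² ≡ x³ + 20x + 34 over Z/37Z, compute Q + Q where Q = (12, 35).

(17, 12)

tangent at (12, 35): λ = (3·12² + 20)/(2·35) ≡ 8/33. 33⁻¹ ≡ 9 (mod 37), so λ ≡ 8·9 ≡ 35.
  x = λ² - 12 - 12 = 1225 - 24 ≡ 17; y = λ·(12 - 17) - 35 ≡ 12. → (17, 12)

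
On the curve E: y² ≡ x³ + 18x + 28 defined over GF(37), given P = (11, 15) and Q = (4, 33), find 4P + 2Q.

First 4P:
Repeated addition: build up to 4P.
2P: tangent at (11, 15): λ = (3·11² + 18)/(2·15) ≡ 11/30. 30⁻¹ ≡ 21 (mod 37) since 30·21 = 630 ≡ 1, so λ ≡ 11·21 ≡ 9.
  x = λ² - 11 - 11 = 81 - 22 ≡ 22; y = λ·(11 - 22) - 15 ≡ 34. → (22, 34)
3P: (22, 34) + (11, 15). λ = (15 - 34)/(11 - 22) ≡ 18/26 mod 37. 26⁻¹ ≡ 10 (mod 37) since 26·10 = 260 ≡ 1, so λ ≡ 32.
  x = λ² - 22 - 11 = 1024 - 33 ≡ 29; y = λ·(22 - 29) - 34 ≡ 1. → (29, 1)
4P: (29, 1) + (11, 15). λ = (15 - 1)/(11 - 29) ≡ 14/19 mod 37. 19⁻¹ ≡ 2 (mod 37), so λ ≡ 28.
  x = λ² - 29 - 11 = 784 - 40 ≡ 4; y = λ·(29 - 4) - 1 ≡ 33. → (4, 33)
4P = (4, 33).
Next 2Q:
Repeated addition: build up to 2Q.
2Q: tangent at (4, 33): λ = (3·4² + 18)/(2·33) ≡ 29/29. 29⁻¹ ≡ 23 (mod 37), so λ ≡ 29·23 ≡ 1.
  x = λ² - 4 - 4 = 1 - 8 ≡ 30; y = λ·(4 - 30) - 33 ≡ 15. → (30, 15)
2Q = (30, 15).
Finally 4P + 2Q:
(4, 33) + (30, 15). λ = (15 - 33)/(30 - 4) ≡ 19/26 mod 37. 26⁻¹ ≡ 10 (mod 37) since 26·10 = 260 ≡ 1, so λ ≡ 5.
  x = λ² - 4 - 30 = 25 - 34 ≡ 28; y = λ·(4 - 28) - 33 ≡ 32. → (28, 32)

(28, 32)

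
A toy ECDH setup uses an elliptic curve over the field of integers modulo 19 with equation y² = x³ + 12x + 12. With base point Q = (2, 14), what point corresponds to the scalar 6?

Double-and-add on 6 = (110)₂. Start with Q = (2, 14) for the leading 1-bit.
double: tangent at (2, 14): λ = (3·2² + 12)/(2·14) ≡ 5/9. 9⁻¹ ≡ 17 (mod 19) since 9·17 = 153 ≡ 1, so λ ≡ 5·17 ≡ 9.
  x = λ² - 2 - 2 = 81 - 4 ≡ 1; y = λ·(2 - 1) - 14 ≡ 14. → (1, 14)
add Q: (1, 14) + (2, 14). λ = (14 - 14)/(2 - 1) ≡ 0/1 mod 19. 1⁻¹ ≡ 1 (mod 19), so λ ≡ 0.
  x = λ² - 1 - 2 = 0 - 3 ≡ 16; y = λ·(1 - 16) - 14 ≡ 5. → (16, 5)
double: tangent at (16, 5): λ = (3·16² + 12)/(2·5) ≡ 1/10. 10⁻¹ ≡ 2 (mod 19) since 10·2 = 20 ≡ 1, so λ ≡ 1·2 ≡ 2.
  x = λ² - 16 - 16 = 4 - 32 ≡ 10; y = λ·(16 - 10) - 5 ≡ 7. → (10, 7)

(10, 7)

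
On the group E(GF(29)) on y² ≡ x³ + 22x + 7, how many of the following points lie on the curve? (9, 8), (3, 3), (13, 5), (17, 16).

2

(9, 8): 8² ≡ 6, rhs ≡ 6 → on.
(3, 3): 3² ≡ 9, rhs ≡ 13 → off.
(13, 5): 5² ≡ 25, rhs ≡ 25 → on.
(17, 16): 16² ≡ 24, rhs ≡ 16 → off.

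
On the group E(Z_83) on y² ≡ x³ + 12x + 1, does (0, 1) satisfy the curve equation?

y² = 1² ≡ 1; x³ + 12x + 1 = 1 ≡ 1 (mod 83). 1 = 1.

yes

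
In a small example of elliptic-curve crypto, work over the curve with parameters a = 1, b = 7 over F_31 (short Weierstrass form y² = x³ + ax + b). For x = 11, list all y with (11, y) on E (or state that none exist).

x³ + 1x + 7 = 1349 ≡ 16 (mod 31).
Square roots of 16 mod 31: 4 and 27 (since 4² = 16 ≡ 16).

4, 27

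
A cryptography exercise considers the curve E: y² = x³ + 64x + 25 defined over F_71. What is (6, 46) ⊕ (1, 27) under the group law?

(33, 36)

(6, 46) + (1, 27). λ = (27 - 46)/(1 - 6) ≡ 52/66 mod 71. 66⁻¹ ≡ 14 (mod 71), so λ ≡ 18.
  x = λ² - 6 - 1 = 324 - 7 ≡ 33; y = λ·(6 - 33) - 46 ≡ 36. → (33, 36)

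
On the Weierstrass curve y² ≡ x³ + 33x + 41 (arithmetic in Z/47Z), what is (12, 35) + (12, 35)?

tangent at (12, 35): λ = (3·12² + 33)/(2·35) ≡ 42/23. 23⁻¹ ≡ 45 (mod 47) since 23·45 = 1035 ≡ 1, so λ ≡ 42·45 ≡ 10.
  x = λ² - 12 - 12 = 100 - 24 ≡ 29; y = λ·(12 - 29) - 35 ≡ 30. → (29, 30)

(29, 30)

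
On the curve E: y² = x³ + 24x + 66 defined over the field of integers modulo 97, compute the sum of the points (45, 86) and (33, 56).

(45, 86) + (33, 56). λ = (56 - 86)/(33 - 45) ≡ 67/85 mod 97. 85⁻¹ ≡ 8 (mod 97) since 85·8 = 680 ≡ 1, so λ ≡ 51.
  x = λ² - 45 - 33 = 2601 - 78 ≡ 1; y = λ·(45 - 1) - 86 ≡ 24. → (1, 24)

(1, 24)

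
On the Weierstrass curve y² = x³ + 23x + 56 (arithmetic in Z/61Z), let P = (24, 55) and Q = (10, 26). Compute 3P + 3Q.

(34, 2)

First 3P:
Repeated addition: build up to 3P.
2P: tangent at (24, 55): λ = (3·24² + 23)/(2·55) ≡ 43/49. 49⁻¹ ≡ 5 (mod 61) since 49·5 = 245 ≡ 1, so λ ≡ 43·5 ≡ 32.
  x = λ² - 24 - 24 = 1024 - 48 ≡ 0; y = λ·(24 - 0) - 55 ≡ 42. → (0, 42)
3P: (0, 42) + (24, 55). λ = (55 - 42)/(24 - 0) ≡ 13/24 mod 61. 24⁻¹ ≡ 28 (mod 61), so λ ≡ 59.
  x = λ² - 0 - 24 = 3481 - 24 ≡ 41; y = λ·(0 - 41) - 42 ≡ 40. → (41, 40)
3P = (41, 40).
Next 3Q:
Repeated addition: build up to 3Q.
2Q: tangent at (10, 26): λ = (3·10² + 23)/(2·26) ≡ 18/52. 52⁻¹ ≡ 27 (mod 61) since 52·27 = 1404 ≡ 1, so λ ≡ 18·27 ≡ 59.
  x = λ² - 10 - 10 = 3481 - 20 ≡ 45; y = λ·(10 - 45) - 26 ≡ 44. → (45, 44)
3Q: (45, 44) + (10, 26). λ = (26 - 44)/(10 - 45) ≡ 43/26 mod 61. 26⁻¹ ≡ 54 (mod 61), so λ ≡ 4.
  x = λ² - 45 - 10 = 16 - 55 ≡ 22; y = λ·(45 - 22) - 44 ≡ 48. → (22, 48)
3Q = (22, 48).
Finally 3P + 3Q:
(41, 40) + (22, 48). λ = (48 - 40)/(22 - 41) ≡ 8/42 mod 61. 42⁻¹ ≡ 16 (mod 61), so λ ≡ 6.
  x = λ² - 41 - 22 = 36 - 63 ≡ 34; y = λ·(41 - 34) - 40 ≡ 2. → (34, 2)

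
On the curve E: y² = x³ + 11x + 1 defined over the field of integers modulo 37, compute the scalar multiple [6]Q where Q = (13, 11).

Repeated addition: build up to 6Q.
2Q: tangent at (13, 11): λ = (3·13² + 11)/(2·11) ≡ 0/22. 22⁻¹ ≡ 32 (mod 37), so λ ≡ 0·32 ≡ 0.
  x = λ² - 13 - 13 = 0 - 26 ≡ 11; y = λ·(13 - 11) - 11 ≡ 26. → (11, 26)
3Q: (11, 26) + (13, 11). λ = (11 - 26)/(13 - 11) ≡ 22/2 mod 37. 2⁻¹ ≡ 19 (mod 37) since 2·19 = 38 ≡ 1, so λ ≡ 11.
  x = λ² - 11 - 13 = 121 - 24 ≡ 23; y = λ·(11 - 23) - 26 ≡ 27. → (23, 27)
4Q: (23, 27) + (13, 11). λ = (11 - 27)/(13 - 23) ≡ 21/27 mod 37. 27⁻¹ ≡ 11 (mod 37), so λ ≡ 9.
  x = λ² - 23 - 13 = 81 - 36 ≡ 8; y = λ·(23 - 8) - 27 ≡ 34. → (8, 34)
5Q: (8, 34) + (13, 11). λ = (11 - 34)/(13 - 8) ≡ 14/5 mod 37. 5⁻¹ ≡ 15 (mod 37), so λ ≡ 25.
  x = λ² - 8 - 13 = 625 - 21 ≡ 12; y = λ·(8 - 12) - 34 ≡ 14. → (12, 14)
6Q: (12, 14) + (13, 11). λ = (11 - 14)/(13 - 12) ≡ 34/1 mod 37. 1⁻¹ ≡ 1 (mod 37), so λ ≡ 34.
  x = λ² - 12 - 13 = 1156 - 25 ≡ 21; y = λ·(12 - 21) - 14 ≡ 13. → (21, 13)

(21, 13)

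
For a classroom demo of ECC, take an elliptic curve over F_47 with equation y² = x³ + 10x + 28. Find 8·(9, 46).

(26, 2)

Write G = (9, 46).
Double-and-add on 8 = (1000)₂. Start with G = (9, 46) for the leading 1-bit.
double: tangent at (9, 46): λ = (3·9² + 10)/(2·46) ≡ 18/45. 45⁻¹ ≡ 23 (mod 47), so λ ≡ 18·23 ≡ 38.
  x = λ² - 9 - 9 = 1444 - 18 ≡ 16; y = λ·(9 - 16) - 46 ≡ 17. → (16, 17)
double: tangent at (16, 17): λ = (3·16² + 10)/(2·17) ≡ 26/34. 34⁻¹ ≡ 18 (mod 47) since 34·18 = 612 ≡ 1, so λ ≡ 26·18 ≡ 45.
  x = λ² - 16 - 16 = 2025 - 32 ≡ 19; y = λ·(16 - 19) - 17 ≡ 36. → (19, 36)
double: tangent at (19, 36): λ = (3·19² + 10)/(2·36) ≡ 12/25. 25⁻¹ ≡ 32 (mod 47), so λ ≡ 12·32 ≡ 8.
  x = λ² - 19 - 19 = 64 - 38 ≡ 26; y = λ·(19 - 26) - 36 ≡ 2. → (26, 2)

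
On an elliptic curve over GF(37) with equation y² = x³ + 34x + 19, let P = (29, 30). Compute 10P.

(10, 29)

Double-and-add on 10 = (1010)₂. Start with P = (29, 30) for the leading 1-bit.
double: tangent at (29, 30): λ = (3·29² + 34)/(2·30) ≡ 4/23. 23⁻¹ ≡ 29 (mod 37), so λ ≡ 4·29 ≡ 5.
  x = λ² - 29 - 29 = 25 - 58 ≡ 4; y = λ·(29 - 4) - 30 ≡ 21. → (4, 21)
double: tangent at (4, 21): λ = (3·4² + 34)/(2·21) ≡ 8/5. 5⁻¹ ≡ 15 (mod 37), so λ ≡ 8·15 ≡ 9.
  x = λ² - 4 - 4 = 81 - 8 ≡ 36; y = λ·(4 - 36) - 21 ≡ 24. → (36, 24)
add P: (36, 24) + (29, 30). λ = (30 - 24)/(29 - 36) ≡ 6/30 mod 37. 30⁻¹ ≡ 21 (mod 37), so λ ≡ 15.
  x = λ² - 36 - 29 = 225 - 65 ≡ 12; y = λ·(36 - 12) - 24 ≡ 3. → (12, 3)
double: tangent at (12, 3): λ = (3·12² + 34)/(2·3) ≡ 22/6. 6⁻¹ ≡ 31 (mod 37), so λ ≡ 22·31 ≡ 16.
  x = λ² - 12 - 12 = 256 - 24 ≡ 10; y = λ·(12 - 10) - 3 ≡ 29. → (10, 29)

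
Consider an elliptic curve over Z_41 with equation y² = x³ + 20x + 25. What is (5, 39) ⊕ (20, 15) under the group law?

(12, 5)

(5, 39) + (20, 15). λ = (15 - 39)/(20 - 5) ≡ 17/15 mod 41. 15⁻¹ ≡ 11 (mod 41), so λ ≡ 23.
  x = λ² - 5 - 20 = 529 - 25 ≡ 12; y = λ·(5 - 12) - 39 ≡ 5. → (12, 5)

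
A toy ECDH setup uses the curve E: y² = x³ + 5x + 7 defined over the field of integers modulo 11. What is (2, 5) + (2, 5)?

tangent at (2, 5): λ = (3·2² + 5)/(2·5) ≡ 6/10. 10⁻¹ ≡ 10 (mod 11), so λ ≡ 6·10 ≡ 5.
  x = λ² - 2 - 2 = 25 - 4 ≡ 10; y = λ·(2 - 10) - 5 ≡ 10. → (10, 10)

(10, 10)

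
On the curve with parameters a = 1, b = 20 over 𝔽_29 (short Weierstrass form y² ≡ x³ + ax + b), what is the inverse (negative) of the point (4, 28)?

(4, 1)

-(4, 28) = (4, -28 mod 29) = (4, 1).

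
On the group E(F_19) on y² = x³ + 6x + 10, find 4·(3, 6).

Write Q = (3, 6).
Double-and-add on 4 = (100)₂. Start with Q = (3, 6) for the leading 1-bit.
double: tangent at (3, 6): λ = (3·3² + 6)/(2·6) ≡ 14/12. 12⁻¹ ≡ 8 (mod 19) since 12·8 = 96 ≡ 1, so λ ≡ 14·8 ≡ 17.
  x = λ² - 3 - 3 = 289 - 6 ≡ 17; y = λ·(3 - 17) - 6 ≡ 3. → (17, 3)
double: tangent at (17, 3): λ = (3·17² + 6)/(2·3) ≡ 18/6. 6⁻¹ ≡ 16 (mod 19), so λ ≡ 18·16 ≡ 3.
  x = λ² - 17 - 17 = 9 - 34 ≡ 13; y = λ·(17 - 13) - 3 ≡ 9. → (13, 9)

(13, 9)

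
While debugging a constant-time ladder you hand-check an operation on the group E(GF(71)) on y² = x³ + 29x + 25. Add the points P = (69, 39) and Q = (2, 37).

(69, 39) + (2, 37). λ = (37 - 39)/(2 - 69) ≡ 69/4 mod 71. 4⁻¹ ≡ 18 (mod 71), so λ ≡ 35.
  x = λ² - 69 - 2 = 1225 - 71 ≡ 18; y = λ·(69 - 18) - 39 ≡ 42. → (18, 42)

(18, 42)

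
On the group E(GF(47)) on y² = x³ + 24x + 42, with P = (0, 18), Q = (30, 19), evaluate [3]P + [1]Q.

(2, 2)

First 3P:
Repeated addition: build up to 3P.
2P: tangent at (0, 18): λ = (3·0² + 24)/(2·18) ≡ 24/36. 36⁻¹ ≡ 17 (mod 47) since 36·17 = 612 ≡ 1, so λ ≡ 24·17 ≡ 32.
  x = λ² - 0 - 0 = 1024 - 0 ≡ 37; y = λ·(0 - 37) - 18 ≡ 20. → (37, 20)
3P: (37, 20) + (0, 18). λ = (18 - 20)/(0 - 37) ≡ 45/10 mod 47. 10⁻¹ ≡ 33 (mod 47), so λ ≡ 28.
  x = λ² - 37 - 0 = 784 - 37 ≡ 42; y = λ·(37 - 42) - 20 ≡ 28. → (42, 28)
3P = (42, 28).
Finally 3P + Q:
(42, 28) + (30, 19). λ = (19 - 28)/(30 - 42) ≡ 38/35 mod 47. 35⁻¹ ≡ 43 (mod 47), so λ ≡ 36.
  x = λ² - 42 - 30 = 1296 - 72 ≡ 2; y = λ·(42 - 2) - 28 ≡ 2. → (2, 2)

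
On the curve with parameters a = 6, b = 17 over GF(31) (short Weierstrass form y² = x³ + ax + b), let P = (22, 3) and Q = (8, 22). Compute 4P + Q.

(11, 22)

First 4P:
Double-and-add on 4 = (100)₂. Start with P = (22, 3) for the leading 1-bit.
double: tangent at (22, 3): λ = (3·22² + 6)/(2·3) ≡ 1/6. 6⁻¹ ≡ 26 (mod 31) since 6·26 = 156 ≡ 1, so λ ≡ 1·26 ≡ 26.
  x = λ² - 22 - 22 = 676 - 44 ≡ 12; y = λ·(22 - 12) - 3 ≡ 9. → (12, 9)
double: tangent at (12, 9): λ = (3·12² + 6)/(2·9) ≡ 4/18. 18⁻¹ ≡ 19 (mod 31), so λ ≡ 4·19 ≡ 14.
  x = λ² - 12 - 12 = 196 - 24 ≡ 17; y = λ·(12 - 17) - 9 ≡ 14. → (17, 14)
4P = (17, 14).
Finally 4P + Q:
(17, 14) + (8, 22). λ = (22 - 14)/(8 - 17) ≡ 8/22 mod 31. 22⁻¹ ≡ 24 (mod 31), so λ ≡ 6.
  x = λ² - 17 - 8 = 36 - 25 ≡ 11; y = λ·(17 - 11) - 14 ≡ 22. → (11, 22)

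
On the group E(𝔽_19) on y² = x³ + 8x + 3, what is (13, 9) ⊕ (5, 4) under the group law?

(10, 0)

(13, 9) + (5, 4). λ = (4 - 9)/(5 - 13) ≡ 14/11 mod 19. 11⁻¹ ≡ 7 (mod 19), so λ ≡ 3.
  x = λ² - 13 - 5 = 9 - 18 ≡ 10; y = λ·(13 - 10) - 9 ≡ 0. → (10, 0)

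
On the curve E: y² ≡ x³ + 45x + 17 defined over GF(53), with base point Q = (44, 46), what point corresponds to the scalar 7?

(52, 36)

Repeated addition: build up to 7Q.
2Q: tangent at (44, 46): λ = (3·44² + 45)/(2·46) ≡ 23/39. 39⁻¹ ≡ 34 (mod 53), so λ ≡ 23·34 ≡ 40.
  x = λ² - 44 - 44 = 1600 - 88 ≡ 28; y = λ·(44 - 28) - 46 ≡ 11. → (28, 11)
3Q: (28, 11) + (44, 46). λ = (46 - 11)/(44 - 28) ≡ 35/16 mod 53. 16⁻¹ ≡ 10 (mod 53), so λ ≡ 32.
  x = λ² - 28 - 44 = 1024 - 72 ≡ 51; y = λ·(28 - 51) - 11 ≡ 48. → (51, 48)
4Q: (51, 48) + (44, 46). λ = (46 - 48)/(44 - 51) ≡ 51/46 mod 53. 46⁻¹ ≡ 15 (mod 53), so λ ≡ 23.
  x = λ² - 51 - 44 = 529 - 95 ≡ 10; y = λ·(51 - 10) - 48 ≡ 47. → (10, 47)
5Q: (10, 47) + (44, 46). λ = (46 - 47)/(44 - 10) ≡ 52/34 mod 53. 34⁻¹ ≡ 39 (mod 53), so λ ≡ 14.
  x = λ² - 10 - 44 = 196 - 54 ≡ 36; y = λ·(10 - 36) - 47 ≡ 13. → (36, 13)
6Q: (36, 13) + (44, 46). λ = (46 - 13)/(44 - 36) ≡ 33/8 mod 53. 8⁻¹ ≡ 20 (mod 53), so λ ≡ 24.
  x = λ² - 36 - 44 = 576 - 80 ≡ 19; y = λ·(36 - 19) - 13 ≡ 24. → (19, 24)
7Q: (19, 24) + (44, 46). λ = (46 - 24)/(44 - 19) ≡ 22/25 mod 53. 25⁻¹ ≡ 17 (mod 53), so λ ≡ 3.
  x = λ² - 19 - 44 = 9 - 63 ≡ 52; y = λ·(19 - 52) - 24 ≡ 36. → (52, 36)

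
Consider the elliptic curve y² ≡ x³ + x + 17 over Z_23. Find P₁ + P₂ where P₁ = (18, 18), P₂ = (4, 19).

(18, 18) + (4, 19). λ = (19 - 18)/(4 - 18) ≡ 1/9 mod 23. 9⁻¹ ≡ 18 (mod 23), so λ ≡ 18.
  x = λ² - 18 - 4 = 324 - 22 ≡ 3; y = λ·(18 - 3) - 18 ≡ 22. → (3, 22)

(3, 22)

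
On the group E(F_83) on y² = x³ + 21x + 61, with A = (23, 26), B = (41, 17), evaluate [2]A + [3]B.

First 2A:
Repeated addition: build up to 2A.
2A: tangent at (23, 26): λ = (3·23² + 21)/(2·26) ≡ 31/52. 52⁻¹ ≡ 8 (mod 83), so λ ≡ 31·8 ≡ 82.
  x = λ² - 23 - 23 = 6724 - 46 ≡ 38; y = λ·(23 - 38) - 26 ≡ 72. → (38, 72)
2A = (38, 72).
Next 3B:
Repeated addition: build up to 3B.
2B: tangent at (41, 17): λ = (3·41² + 21)/(2·17) ≡ 1/34. 34⁻¹ ≡ 22 (mod 83) since 34·22 = 748 ≡ 1, so λ ≡ 1·22 ≡ 22.
  x = λ² - 41 - 41 = 484 - 82 ≡ 70; y = λ·(41 - 70) - 17 ≡ 9. → (70, 9)
3B: (70, 9) + (41, 17). λ = (17 - 9)/(41 - 70) ≡ 8/54 mod 83. 54⁻¹ ≡ 20 (mod 83), so λ ≡ 77.
  x = λ² - 70 - 41 = 5929 - 111 ≡ 8; y = λ·(70 - 8) - 9 ≡ 34. → (8, 34)
3B = (8, 34).
Finally 2A + 3B:
(38, 72) + (8, 34). λ = (34 - 72)/(8 - 38) ≡ 45/53 mod 83. 53⁻¹ ≡ 47 (mod 83) since 53·47 = 2491 ≡ 1, so λ ≡ 40.
  x = λ² - 38 - 8 = 1600 - 46 ≡ 60; y = λ·(38 - 60) - 72 ≡ 44. → (60, 44)

(60, 44)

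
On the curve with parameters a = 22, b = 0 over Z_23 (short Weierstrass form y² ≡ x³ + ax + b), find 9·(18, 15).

(6, 16)

Write P = (18, 15).
Repeated addition: build up to 9P.
2P: tangent at (18, 15): λ = (3·18² + 22)/(2·15) ≡ 5/7. 7⁻¹ ≡ 10 (mod 23), so λ ≡ 5·10 ≡ 4.
  x = λ² - 18 - 18 = 16 - 36 ≡ 3; y = λ·(18 - 3) - 15 ≡ 22. → (3, 22)
3P: (3, 22) + (18, 15). λ = (15 - 22)/(18 - 3) ≡ 16/15 mod 23. 15⁻¹ ≡ 20 (mod 23), so λ ≡ 21.
  x = λ² - 3 - 18 = 441 - 21 ≡ 6; y = λ·(3 - 6) - 22 ≡ 7. → (6, 7)
4P: (6, 7) + (18, 15). λ = (15 - 7)/(18 - 6) ≡ 8/12 mod 23. 12⁻¹ ≡ 2 (mod 23) since 12·2 = 24 ≡ 1, so λ ≡ 16.
  x = λ² - 6 - 18 = 256 - 24 ≡ 2; y = λ·(6 - 2) - 7 ≡ 11. → (2, 11)
5P: (2, 11) + (18, 15). λ = (15 - 11)/(18 - 2) ≡ 4/16 mod 23. 16⁻¹ ≡ 13 (mod 23), so λ ≡ 6.
  x = λ² - 2 - 18 = 36 - 20 ≡ 16; y = λ·(2 - 16) - 11 ≡ 20. → (16, 20)
6P: (16, 20) + (18, 15). λ = (15 - 20)/(18 - 16) ≡ 18/2 mod 23. 2⁻¹ ≡ 12 (mod 23) since 2·12 = 24 ≡ 1, so λ ≡ 9.
  x = λ² - 16 - 18 = 81 - 34 ≡ 1; y = λ·(16 - 1) - 20 ≡ 0. → (1, 0)
7P: (1, 0) + (18, 15). λ = (15 - 0)/(18 - 1) ≡ 15/17 mod 23. 17⁻¹ ≡ 19 (mod 23), so λ ≡ 9.
  x = λ² - 1 - 18 = 81 - 19 ≡ 16; y = λ·(1 - 16) - 0 ≡ 3. → (16, 3)
8P: (16, 3) + (18, 15). λ = (15 - 3)/(18 - 16) ≡ 12/2 mod 23. 2⁻¹ ≡ 12 (mod 23) since 2·12 = 24 ≡ 1, so λ ≡ 6.
  x = λ² - 16 - 18 = 36 - 34 ≡ 2; y = λ·(16 - 2) - 3 ≡ 12. → (2, 12)
9P: (2, 12) + (18, 15). λ = (15 - 12)/(18 - 2) ≡ 3/16 mod 23. 16⁻¹ ≡ 13 (mod 23) since 16·13 = 208 ≡ 1, so λ ≡ 16.
  x = λ² - 2 - 18 = 256 - 20 ≡ 6; y = λ·(2 - 6) - 12 ≡ 16. → (6, 16)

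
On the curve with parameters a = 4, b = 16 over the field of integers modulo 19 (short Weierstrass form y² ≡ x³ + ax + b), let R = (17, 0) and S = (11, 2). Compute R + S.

(17, 0) + (11, 2). λ = (2 - 0)/(11 - 17) ≡ 2/13 mod 19. 13⁻¹ ≡ 3 (mod 19), so λ ≡ 6.
  x = λ² - 17 - 11 = 36 - 28 ≡ 8; y = λ·(17 - 8) - 0 ≡ 16. → (8, 16)

(8, 16)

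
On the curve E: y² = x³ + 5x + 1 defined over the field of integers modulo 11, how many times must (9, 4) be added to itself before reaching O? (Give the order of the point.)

11

2P: tangent at (9, 4): λ = (3·9² + 5)/(2·4) ≡ 6/8. 8⁻¹ ≡ 7 (mod 11), so λ ≡ 6·7 ≡ 9.
  x = λ² - 9 - 9 = 81 - 18 ≡ 8; y = λ·(9 - 8) - 4 ≡ 5. → (8, 5)
3P: (8, 5) + (9, 4). λ = (4 - 5)/(9 - 8) ≡ 10/1 mod 11. 1⁻¹ ≡ 1 (mod 11) since 1·1 = 1 ≡ 1, so λ ≡ 10.
  x = λ² - 8 - 9 = 100 - 17 ≡ 6; y = λ·(8 - 6) - 5 ≡ 4. → (6, 4)
4P: (6, 4) + (9, 4). λ = (4 - 4)/(9 - 6) ≡ 0/3 mod 11. 3⁻¹ ≡ 4 (mod 11) since 3·4 = 12 ≡ 1, so λ ≡ 0.
  x = λ² - 6 - 9 = 0 - 15 ≡ 7; y = λ·(6 - 7) - 4 ≡ 7. → (7, 7)
5P: (7, 7) + (9, 4). λ = (4 - 7)/(9 - 7) ≡ 8/2 mod 11. 2⁻¹ ≡ 6 (mod 11), so λ ≡ 4.
  x = λ² - 7 - 9 = 16 - 16 ≡ 0; y = λ·(7 - 0) - 7 ≡ 10. → (0, 10)
6P: (0, 10) + (9, 4). λ = (4 - 10)/(9 - 0) ≡ 5/9 mod 11. 9⁻¹ ≡ 5 (mod 11) since 9·5 = 45 ≡ 1, so λ ≡ 3.
  x = λ² - 0 - 9 = 9 - 9 ≡ 0; y = λ·(0 - 0) - 10 ≡ 1. → (0, 1)
7P: (0, 1) + (9, 4). λ = (4 - 1)/(9 - 0) ≡ 3/9 mod 11. 9⁻¹ ≡ 5 (mod 11) since 9·5 = 45 ≡ 1, so λ ≡ 4.
  x = λ² - 0 - 9 = 16 - 9 ≡ 7; y = λ·(0 - 7) - 1 ≡ 4. → (7, 4)
8P: (7, 4) + (9, 4). λ = (4 - 4)/(9 - 7) ≡ 0/2 mod 11. 2⁻¹ ≡ 6 (mod 11) since 2·6 = 12 ≡ 1, so λ ≡ 0.
  x = λ² - 7 - 9 = 0 - 16 ≡ 6; y = λ·(7 - 6) - 4 ≡ 7. → (6, 7)
9P: (6, 7) + (9, 4). λ = (4 - 7)/(9 - 6) ≡ 8/3 mod 11. 3⁻¹ ≡ 4 (mod 11) since 3·4 = 12 ≡ 1, so λ ≡ 10.
  x = λ² - 6 - 9 = 100 - 15 ≡ 8; y = λ·(6 - 8) - 7 ≡ 6. → (8, 6)
10P: (8, 6) + (9, 4). λ = (4 - 6)/(9 - 8) ≡ 9/1 mod 11. 1⁻¹ ≡ 1 (mod 11) since 1·1 = 1 ≡ 1, so λ ≡ 9.
  x = λ² - 8 - 9 = 81 - 17 ≡ 9; y = λ·(8 - 9) - 6 ≡ 7. → (9, 7)
11P: (9, 7) + (9, 4): same x and y₁ ≡ -y₂, so the sum is O.
11P = O, so the order is 11.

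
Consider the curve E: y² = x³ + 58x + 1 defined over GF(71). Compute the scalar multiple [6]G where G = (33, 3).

(67, 29)

Repeated addition: build up to 6G.
2G: tangent at (33, 3): λ = (3·33² + 58)/(2·3) ≡ 59/6. 6⁻¹ ≡ 12 (mod 71) since 6·12 = 72 ≡ 1, so λ ≡ 59·12 ≡ 69.
  x = λ² - 33 - 33 = 4761 - 66 ≡ 9; y = λ·(33 - 9) - 3 ≡ 20. → (9, 20)
3G: (9, 20) + (33, 3). λ = (3 - 20)/(33 - 9) ≡ 54/24 mod 71. 24⁻¹ ≡ 3 (mod 71), so λ ≡ 20.
  x = λ² - 9 - 33 = 400 - 42 ≡ 3; y = λ·(9 - 3) - 20 ≡ 29. → (3, 29)
4G: (3, 29) + (33, 3). λ = (3 - 29)/(33 - 3) ≡ 45/30 mod 71. 30⁻¹ ≡ 45 (mod 71) since 30·45 = 1350 ≡ 1, so λ ≡ 37.
  x = λ² - 3 - 33 = 1369 - 36 ≡ 55; y = λ·(3 - 55) - 29 ≡ 35. → (55, 35)
5G: (55, 35) + (33, 3). λ = (3 - 35)/(33 - 55) ≡ 39/49 mod 71. 49⁻¹ ≡ 29 (mod 71), so λ ≡ 66.
  x = λ² - 55 - 33 = 4356 - 88 ≡ 8; y = λ·(55 - 8) - 35 ≡ 14. → (8, 14)
6G: (8, 14) + (33, 3). λ = (3 - 14)/(33 - 8) ≡ 60/25 mod 71. 25⁻¹ ≡ 54 (mod 71) since 25·54 = 1350 ≡ 1, so λ ≡ 45.
  x = λ² - 8 - 33 = 2025 - 41 ≡ 67; y = λ·(8 - 67) - 14 ≡ 29. → (67, 29)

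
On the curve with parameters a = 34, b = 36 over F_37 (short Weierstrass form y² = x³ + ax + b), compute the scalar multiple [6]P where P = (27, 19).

(35, 16)

Double-and-add on 6 = (110)₂. Start with P = (27, 19) for the leading 1-bit.
double: tangent at (27, 19): λ = (3·27² + 34)/(2·19) ≡ 1/1. 1⁻¹ ≡ 1 (mod 37) since 1·1 = 1 ≡ 1, so λ ≡ 1·1 ≡ 1.
  x = λ² - 27 - 27 = 1 - 54 ≡ 21; y = λ·(27 - 21) - 19 ≡ 24. → (21, 24)
add P: (21, 24) + (27, 19). λ = (19 - 24)/(27 - 21) ≡ 32/6 mod 37. 6⁻¹ ≡ 31 (mod 37), so λ ≡ 30.
  x = λ² - 21 - 27 = 900 - 48 ≡ 1; y = λ·(21 - 1) - 24 ≡ 21. → (1, 21)
double: tangent at (1, 21): λ = (3·1² + 34)/(2·21) ≡ 0/5. 5⁻¹ ≡ 15 (mod 37) since 5·15 = 75 ≡ 1, so λ ≡ 0·15 ≡ 0.
  x = λ² - 1 - 1 = 0 - 2 ≡ 35; y = λ·(1 - 35) - 21 ≡ 16. → (35, 16)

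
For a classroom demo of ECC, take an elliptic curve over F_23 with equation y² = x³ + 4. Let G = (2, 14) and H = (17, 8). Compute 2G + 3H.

First 2G:
Repeated addition: build up to 2G.
2G: tangent at (2, 14): λ = (3·2² + 0)/(2·14) ≡ 12/5. 5⁻¹ ≡ 14 (mod 23) since 5·14 = 70 ≡ 1, so λ ≡ 12·14 ≡ 7.
  x = λ² - 2 - 2 = 49 - 4 ≡ 22; y = λ·(2 - 22) - 14 ≡ 7. → (22, 7)
2G = (22, 7).
Next 3H:
Repeated addition: build up to 3H.
2H: tangent at (17, 8): λ = (3·17² + 0)/(2·8) ≡ 16/16. 16⁻¹ ≡ 13 (mod 23) since 16·13 = 208 ≡ 1, so λ ≡ 16·13 ≡ 1.
  x = λ² - 17 - 17 = 1 - 34 ≡ 13; y = λ·(17 - 13) - 8 ≡ 19. → (13, 19)
3H: (13, 19) + (17, 8). λ = (8 - 19)/(17 - 13) ≡ 12/4 mod 23. 4⁻¹ ≡ 6 (mod 23), so λ ≡ 3.
  x = λ² - 13 - 17 = 9 - 30 ≡ 2; y = λ·(13 - 2) - 19 ≡ 14. → (2, 14)
3H = (2, 14).
Finally 2G + 3H:
(22, 7) + (2, 14). λ = (14 - 7)/(2 - 22) ≡ 7/3 mod 23. 3⁻¹ ≡ 8 (mod 23), so λ ≡ 10.
  x = λ² - 22 - 2 = 100 - 24 ≡ 7; y = λ·(22 - 7) - 7 ≡ 5. → (7, 5)

(7, 5)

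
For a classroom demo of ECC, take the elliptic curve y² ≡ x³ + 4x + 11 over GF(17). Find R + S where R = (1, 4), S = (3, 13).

(1, 4) + (3, 13). λ = (13 - 4)/(3 - 1) ≡ 9/2 mod 17. 2⁻¹ ≡ 9 (mod 17), so λ ≡ 13.
  x = λ² - 1 - 3 = 169 - 4 ≡ 12; y = λ·(1 - 12) - 4 ≡ 6. → (12, 6)

(12, 6)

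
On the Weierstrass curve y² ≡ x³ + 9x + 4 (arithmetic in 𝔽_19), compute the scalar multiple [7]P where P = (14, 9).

Repeated addition: build up to 7P.
2P: tangent at (14, 9): λ = (3·14² + 9)/(2·9) ≡ 8/18. 18⁻¹ ≡ 18 (mod 19) since 18·18 = 324 ≡ 1, so λ ≡ 8·18 ≡ 11.
  x = λ² - 14 - 14 = 121 - 28 ≡ 17; y = λ·(14 - 17) - 9 ≡ 15. → (17, 15)
3P: (17, 15) + (14, 9). λ = (9 - 15)/(14 - 17) ≡ 13/16 mod 19. 16⁻¹ ≡ 6 (mod 19) since 16·6 = 96 ≡ 1, so λ ≡ 2.
  x = λ² - 17 - 14 = 4 - 31 ≡ 11; y = λ·(17 - 11) - 15 ≡ 16. → (11, 16)
4P: (11, 16) + (14, 9). λ = (9 - 16)/(14 - 11) ≡ 12/3 mod 19. 3⁻¹ ≡ 13 (mod 19), so λ ≡ 4.
  x = λ² - 11 - 14 = 16 - 25 ≡ 10; y = λ·(11 - 10) - 16 ≡ 7. → (10, 7)
5P: (10, 7) + (14, 9). λ = (9 - 7)/(14 - 10) ≡ 2/4 mod 19. 4⁻¹ ≡ 5 (mod 19) since 4·5 = 20 ≡ 1, so λ ≡ 10.
  x = λ² - 10 - 14 = 100 - 24 ≡ 0; y = λ·(10 - 0) - 7 ≡ 17. → (0, 17)
6P: (0, 17) + (14, 9). λ = (9 - 17)/(14 - 0) ≡ 11/14 mod 19. 14⁻¹ ≡ 15 (mod 19), so λ ≡ 13.
  x = λ² - 0 - 14 = 169 - 14 ≡ 3; y = λ·(0 - 3) - 17 ≡ 1. → (3, 1)
7P: (3, 1) + (14, 9). λ = (9 - 1)/(14 - 3) ≡ 8/11 mod 19. 11⁻¹ ≡ 7 (mod 19), so λ ≡ 18.
  x = λ² - 3 - 14 = 324 - 17 ≡ 3; y = λ·(3 - 3) - 1 ≡ 18. → (3, 18)

(3, 18)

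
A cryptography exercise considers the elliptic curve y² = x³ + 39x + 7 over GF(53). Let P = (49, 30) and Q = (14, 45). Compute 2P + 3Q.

(7, 26)

First 2P:
Repeated addition: build up to 2P.
2P: tangent at (49, 30): λ = (3·49² + 39)/(2·30) ≡ 34/7. 7⁻¹ ≡ 38 (mod 53), so λ ≡ 34·38 ≡ 20.
  x = λ² - 49 - 49 = 400 - 98 ≡ 37; y = λ·(49 - 37) - 30 ≡ 51. → (37, 51)
2P = (37, 51).
Next 3Q:
Repeated addition: build up to 3Q.
2Q: tangent at (14, 45): λ = (3·14² + 39)/(2·45) ≡ 44/37. 37⁻¹ ≡ 43 (mod 53), so λ ≡ 44·43 ≡ 37.
  x = λ² - 14 - 14 = 1369 - 28 ≡ 16; y = λ·(14 - 16) - 45 ≡ 40. → (16, 40)
3Q: (16, 40) + (14, 45). λ = (45 - 40)/(14 - 16) ≡ 5/51 mod 53. 51⁻¹ ≡ 26 (mod 53), so λ ≡ 24.
  x = λ² - 16 - 14 = 576 - 30 ≡ 16; y = λ·(16 - 16) - 40 ≡ 13. → (16, 13)
3Q = (16, 13).
Finally 2P + 3Q:
(37, 51) + (16, 13). λ = (13 - 51)/(16 - 37) ≡ 15/32 mod 53. 32⁻¹ ≡ 5 (mod 53) since 32·5 = 160 ≡ 1, so λ ≡ 22.
  x = λ² - 37 - 16 = 484 - 53 ≡ 7; y = λ·(37 - 7) - 51 ≡ 26. → (7, 26)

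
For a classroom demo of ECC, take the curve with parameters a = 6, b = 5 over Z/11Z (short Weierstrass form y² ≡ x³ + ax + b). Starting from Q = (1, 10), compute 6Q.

(8, 9)

Repeated addition: build up to 6Q.
2Q: tangent at (1, 10): λ = (3·1² + 6)/(2·10) ≡ 9/9. 9⁻¹ ≡ 5 (mod 11) since 9·5 = 45 ≡ 1, so λ ≡ 9·5 ≡ 1.
  x = λ² - 1 - 1 = 1 - 2 ≡ 10; y = λ·(1 - 10) - 10 ≡ 3. → (10, 3)
3Q: (10, 3) + (1, 10). λ = (10 - 3)/(1 - 10) ≡ 7/2 mod 11. 2⁻¹ ≡ 6 (mod 11), so λ ≡ 9.
  x = λ² - 10 - 1 = 81 - 11 ≡ 4; y = λ·(10 - 4) - 3 ≡ 7. → (4, 7)
4Q: (4, 7) + (1, 10). λ = (10 - 7)/(1 - 4) ≡ 3/8 mod 11. 8⁻¹ ≡ 7 (mod 11) since 8·7 = 56 ≡ 1, so λ ≡ 10.
  x = λ² - 4 - 1 = 100 - 5 ≡ 7; y = λ·(4 - 7) - 7 ≡ 7. → (7, 7)
5Q: (7, 7) + (1, 10). λ = (10 - 7)/(1 - 7) ≡ 3/5 mod 11. 5⁻¹ ≡ 9 (mod 11), so λ ≡ 5.
  x = λ² - 7 - 1 = 25 - 8 ≡ 6; y = λ·(7 - 6) - 7 ≡ 9. → (6, 9)
6Q: (6, 9) + (1, 10). λ = (10 - 9)/(1 - 6) ≡ 1/6 mod 11. 6⁻¹ ≡ 2 (mod 11), so λ ≡ 2.
  x = λ² - 6 - 1 = 4 - 7 ≡ 8; y = λ·(6 - 8) - 9 ≡ 9. → (8, 9)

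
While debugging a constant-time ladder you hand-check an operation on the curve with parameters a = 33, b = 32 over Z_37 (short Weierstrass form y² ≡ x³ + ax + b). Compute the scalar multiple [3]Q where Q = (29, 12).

(22, 11)

Repeated addition: build up to 3Q.
2Q: tangent at (29, 12): λ = (3·29² + 33)/(2·12) ≡ 3/24. 24⁻¹ ≡ 17 (mod 37), so λ ≡ 3·17 ≡ 14.
  x = λ² - 29 - 29 = 196 - 58 ≡ 27; y = λ·(29 - 27) - 12 ≡ 16. → (27, 16)
3Q: (27, 16) + (29, 12). λ = (12 - 16)/(29 - 27) ≡ 33/2 mod 37. 2⁻¹ ≡ 19 (mod 37), so λ ≡ 35.
  x = λ² - 27 - 29 = 1225 - 56 ≡ 22; y = λ·(27 - 22) - 16 ≡ 11. → (22, 11)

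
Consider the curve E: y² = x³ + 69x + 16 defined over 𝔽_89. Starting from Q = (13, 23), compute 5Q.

Repeated addition: build up to 5Q.
2Q: tangent at (13, 23): λ = (3·13² + 69)/(2·23) ≡ 42/46. 46⁻¹ ≡ 60 (mod 89), so λ ≡ 42·60 ≡ 28.
  x = λ² - 13 - 13 = 784 - 26 ≡ 46; y = λ·(13 - 46) - 23 ≡ 32. → (46, 32)
3Q: (46, 32) + (13, 23). λ = (23 - 32)/(13 - 46) ≡ 80/56 mod 89. 56⁻¹ ≡ 62 (mod 89) since 56·62 = 3472 ≡ 1, so λ ≡ 65.
  x = λ² - 46 - 13 = 4225 - 59 ≡ 72; y = λ·(46 - 72) - 32 ≡ 58. → (72, 58)
4Q: (72, 58) + (13, 23). λ = (23 - 58)/(13 - 72) ≡ 54/30 mod 89. 30⁻¹ ≡ 3 (mod 89) since 30·3 = 90 ≡ 1, so λ ≡ 73.
  x = λ² - 72 - 13 = 5329 - 85 ≡ 82; y = λ·(72 - 82) - 58 ≡ 13. → (82, 13)
5Q: (82, 13) + (13, 23). λ = (23 - 13)/(13 - 82) ≡ 10/20 mod 89. 20⁻¹ ≡ 49 (mod 89) since 20·49 = 980 ≡ 1, so λ ≡ 45.
  x = λ² - 82 - 13 = 2025 - 95 ≡ 61; y = λ·(82 - 61) - 13 ≡ 42. → (61, 42)

(61, 42)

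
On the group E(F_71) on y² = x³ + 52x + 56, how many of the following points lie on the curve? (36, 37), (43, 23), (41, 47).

1

(36, 37): 37² ≡ 20, rhs ≡ 20 → on.
(43, 23): 23² ≡ 32, rhs ≡ 7 → off.
(41, 47): 47² ≡ 8, rhs ≡ 38 → off.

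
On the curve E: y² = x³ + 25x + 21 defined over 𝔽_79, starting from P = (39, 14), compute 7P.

(73, 45)

Double-and-add on 7 = (111)₂. Start with P = (39, 14) for the leading 1-bit.
double: tangent at (39, 14): λ = (3·39² + 25)/(2·14) ≡ 6/28. 28⁻¹ ≡ 48 (mod 79), so λ ≡ 6·48 ≡ 51.
  x = λ² - 39 - 39 = 2601 - 78 ≡ 74; y = λ·(39 - 74) - 14 ≡ 18. → (74, 18)
add P: (74, 18) + (39, 14). λ = (14 - 18)/(39 - 74) ≡ 75/44 mod 79. 44⁻¹ ≡ 9 (mod 79) since 44·9 = 396 ≡ 1, so λ ≡ 43.
  x = λ² - 74 - 39 = 1849 - 113 ≡ 77; y = λ·(74 - 77) - 18 ≡ 11. → (77, 11)
double: tangent at (77, 11): λ = (3·77² + 25)/(2·11) ≡ 37/22. 22⁻¹ ≡ 18 (mod 79) since 22·18 = 396 ≡ 1, so λ ≡ 37·18 ≡ 34.
  x = λ² - 77 - 77 = 1156 - 154 ≡ 54; y = λ·(77 - 54) - 11 ≡ 60. → (54, 60)
add P: (54, 60) + (39, 14). λ = (14 - 60)/(39 - 54) ≡ 33/64 mod 79. 64⁻¹ ≡ 21 (mod 79) since 64·21 = 1344 ≡ 1, so λ ≡ 61.
  x = λ² - 54 - 39 = 3721 - 93 ≡ 73; y = λ·(54 - 73) - 60 ≡ 45. → (73, 45)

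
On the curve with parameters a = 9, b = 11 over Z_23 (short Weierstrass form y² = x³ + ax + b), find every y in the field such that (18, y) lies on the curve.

x³ + 9x + 11 = 6005 ≡ 2 (mod 23).
Square roots of 2 mod 23: 5 and 18 (since 5² = 25 ≡ 2).

5, 18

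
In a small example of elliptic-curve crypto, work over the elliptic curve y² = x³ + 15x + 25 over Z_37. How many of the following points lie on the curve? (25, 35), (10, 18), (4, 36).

(25, 35): 35² ≡ 4, rhs ≡ 4 → on.
(10, 18): 18² ≡ 28, rhs ≡ 28 → on.
(4, 36): 36² ≡ 1, rhs ≡ 1 → on.

3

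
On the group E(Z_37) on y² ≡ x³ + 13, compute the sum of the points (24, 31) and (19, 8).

(27, 7)

(24, 31) + (19, 8). λ = (8 - 31)/(19 - 24) ≡ 14/32 mod 37. 32⁻¹ ≡ 22 (mod 37) since 32·22 = 704 ≡ 1, so λ ≡ 12.
  x = λ² - 24 - 19 = 144 - 43 ≡ 27; y = λ·(24 - 27) - 31 ≡ 7. → (27, 7)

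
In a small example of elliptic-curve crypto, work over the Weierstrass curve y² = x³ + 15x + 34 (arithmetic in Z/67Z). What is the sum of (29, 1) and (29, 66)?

The two points share x = 29 and their y-coordinates satisfy 1 + 66 ≡ 0 (mod 67), so they are inverses. Their sum is 𝒪.

O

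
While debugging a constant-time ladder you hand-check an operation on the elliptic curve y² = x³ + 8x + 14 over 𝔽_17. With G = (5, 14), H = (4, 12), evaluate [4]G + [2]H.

First 4G:
Repeated addition: build up to 4G.
2G: tangent at (5, 14): λ = (3·5² + 8)/(2·14) ≡ 15/11. 11⁻¹ ≡ 14 (mod 17), so λ ≡ 15·14 ≡ 6.
  x = λ² - 5 - 5 = 36 - 10 ≡ 9; y = λ·(5 - 9) - 14 ≡ 13. → (9, 13)
3G: (9, 13) + (5, 14). λ = (14 - 13)/(5 - 9) ≡ 1/13 mod 17. 13⁻¹ ≡ 4 (mod 17), so λ ≡ 4.
  x = λ² - 9 - 5 = 16 - 14 ≡ 2; y = λ·(9 - 2) - 13 ≡ 15. → (2, 15)
4G: (2, 15) + (5, 14). λ = (14 - 15)/(5 - 2) ≡ 16/3 mod 17. 3⁻¹ ≡ 6 (mod 17), so λ ≡ 11.
  x = λ² - 2 - 5 = 121 - 7 ≡ 12; y = λ·(2 - 12) - 15 ≡ 11. → (12, 11)
4G = (12, 11).
Next 2H:
Repeated addition: build up to 2H.
2H: tangent at (4, 12): λ = (3·4² + 8)/(2·12) ≡ 5/7. 7⁻¹ ≡ 5 (mod 17), so λ ≡ 5·5 ≡ 8.
  x = λ² - 4 - 4 = 64 - 8 ≡ 5; y = λ·(4 - 5) - 12 ≡ 14. → (5, 14)
2H = (5, 14).
Finally 4G + 2H:
(12, 11) + (5, 14). λ = (14 - 11)/(5 - 12) ≡ 3/10 mod 17. 10⁻¹ ≡ 12 (mod 17), so λ ≡ 2.
  x = λ² - 12 - 5 = 4 - 17 ≡ 4; y = λ·(12 - 4) - 11 ≡ 5. → (4, 5)

(4, 5)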